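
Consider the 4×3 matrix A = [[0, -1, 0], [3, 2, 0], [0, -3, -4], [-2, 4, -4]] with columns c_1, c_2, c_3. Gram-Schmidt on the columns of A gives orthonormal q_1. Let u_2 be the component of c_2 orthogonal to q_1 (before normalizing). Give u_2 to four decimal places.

q_1 = c_1/‖c_1‖ = (0, 3, 0, -2)/3.6056 = (0.0000, 0.8321, 0.0000, -0.5547).
r_{12} = q_1·c_2 = -0.5547.
u_2 = c_2 + 0.5547·q_1 = (-1.0000, 2.4615, -3.0000, 3.6923).

u_2 = (-1.0000, 2.4615, -3.0000, 3.6923)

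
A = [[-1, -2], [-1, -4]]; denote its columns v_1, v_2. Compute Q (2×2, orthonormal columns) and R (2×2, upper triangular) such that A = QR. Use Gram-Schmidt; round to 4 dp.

q_1 = v_1/‖v_1‖ = (-1, -1)/1.4142 = (-0.7071, -0.7071).
r_{12} = q_1·v_2 = 4.2426.
u_2 = v_2 − 4.2426·q_1 = (1.0000, -1.0000).
‖u_2‖ = 1.4142, so q_2 = (0.7071, -0.7071).

Q = [[-0.7071, 0.7071], [-0.7071, -0.7071]], R = [[1.4142, 4.2426], [0.0000, 1.4142]]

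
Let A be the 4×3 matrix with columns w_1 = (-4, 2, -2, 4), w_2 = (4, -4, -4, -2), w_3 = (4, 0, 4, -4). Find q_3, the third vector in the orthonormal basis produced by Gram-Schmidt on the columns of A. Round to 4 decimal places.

q_3 = (0.6237, 0.7407, -0.1949, 0.1559)

w_1 = (-4, 2, -2, 4); ‖w_1‖ = 6.3246, so q_1 = (-0.6325, 0.3162, -0.3162, 0.6325).
q_1·w_2 = (-0.6325)·4 + 0.3162·(-4) + (-0.3162)·(-4) + 0.6325·(-2) = -3.7947.
u_2 = w_2 + 3.7947·q_1 = (1.6000, -2.8000, -5.2000, 0.4000).
‖u_2‖ = 6.1319, so q_2 = (0.2609, -0.4566, -0.8480, 0.0652).
q_1·w_3 = (-0.6325)·4 + 0.3162·0 + (-0.3162)·4 + 0.6325·(-4) = -6.3246; q_2·w_3 = 0.2609·4 + (-0.4566)·0 + (-0.8480)·4 + 0.0652·(-4) = -2.6093.
u_3 = w_3 + 6.3246·q_1 + 2.6093·q_2 = (0.6809, 0.8085, -0.2128, 0.1702).
‖u_3‖ = 1.0916, so q_3 = (0.6237, 0.7407, -0.1949, 0.1559).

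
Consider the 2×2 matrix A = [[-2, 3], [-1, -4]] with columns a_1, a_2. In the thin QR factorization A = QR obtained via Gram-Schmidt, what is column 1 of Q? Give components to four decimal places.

q_1 = a_1/‖a_1‖ = (-2, -1)/2.2361 = (-0.8944, -0.4472).

q_1 = (-0.8944, -0.4472)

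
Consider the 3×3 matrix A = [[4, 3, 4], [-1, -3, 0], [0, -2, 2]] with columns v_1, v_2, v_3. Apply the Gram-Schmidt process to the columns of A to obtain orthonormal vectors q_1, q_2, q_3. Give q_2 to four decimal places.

q_2 = (-0.1788, -0.7153, -0.6756)

v_1 = (4, -1, 0); ‖v_1‖ = 4.1231, so q_1 = (0.9701, -0.2425, 0.0000).
q_1·v_2 = 0.9701·3 + (-0.2425)·(-3) + 0.0000·(-2) = 3.6380.
u_2 = v_2 − 3.6380·q_1 = (-0.5294, -2.1176, -2.0000).
‖u_2‖ = 2.9605, so q_2 = (-0.1788, -0.7153, -0.6756).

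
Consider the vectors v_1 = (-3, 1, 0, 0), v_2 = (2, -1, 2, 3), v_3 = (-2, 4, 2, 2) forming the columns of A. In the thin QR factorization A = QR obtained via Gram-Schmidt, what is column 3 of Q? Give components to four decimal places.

v_1 = (-3, 1, 0, 0); ‖v_1‖ = 3.1623, so e_1 = (-0.9487, 0.3162, 0.0000, 0.0000).
e_1·v_2 = (-0.9487)·2 + 0.3162·(-1) + 0.0000·2 + 0.0000·3 = -2.2136.
u_2 = v_2 + 2.2136·e_1 = (-0.1000, -0.3000, 2.0000, 3.0000).
‖u_2‖ = 3.6194, so e_2 = (-0.0276, -0.0829, 0.5526, 0.8289).
e_1·v_3 = (-0.9487)·(-2) + 0.3162·4 + 0.0000·2 + 0.0000·2 = 3.1623; e_2·v_3 = (-0.0276)·(-2) + (-0.0829)·4 + 0.5526·2 + 0.8289·2 = 2.4866.
u_3 = v_3 − 3.1623·e_1 − 2.4866·e_2 = (1.0687, 3.2061, 0.6260, -0.0611).
‖u_3‖ = 3.4376, so e_3 = (0.3109, 0.9327, 0.1821, -0.0178).

e_3 = (0.3109, 0.9327, 0.1821, -0.0178)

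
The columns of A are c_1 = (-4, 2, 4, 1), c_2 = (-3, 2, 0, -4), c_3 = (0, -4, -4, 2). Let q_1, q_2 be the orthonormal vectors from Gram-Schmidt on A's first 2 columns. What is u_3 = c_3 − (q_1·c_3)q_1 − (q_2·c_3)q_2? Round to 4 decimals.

u_3 = (-2.9795, -2.3337, -2.0797, 1.0678)

c_1 = (-4, 2, 4, 1); ‖c_1‖ = 6.0828, so q_1 = (-0.6576, 0.3288, 0.6576, 0.1644).
q_1·c_2 = (-0.6576)·(-3) + 0.3288·2 + 0.6576·0 + 0.1644·(-4) = 1.9728.
u_2 = c_2 − 1.9728·q_1 = (-1.7027, 1.3514, -1.2973, -4.3243).
‖u_2‖ = 5.0108, so q_2 = (-0.3398, 0.2697, -0.2589, -0.8630).
q_1·c_3 = (-0.6576)·0 + 0.3288·(-4) + 0.6576·(-4) + 0.1644·2 = -3.6168; q_2·c_3 = (-0.3398)·0 + 0.2697·(-4) + (-0.2589)·(-4) + (-0.8630)·2 = -1.7692.
u_3 = c_3 + 3.6168·q_1 + 1.7692·q_2 = (-2.9795, -2.3337, -2.0797, 1.0678).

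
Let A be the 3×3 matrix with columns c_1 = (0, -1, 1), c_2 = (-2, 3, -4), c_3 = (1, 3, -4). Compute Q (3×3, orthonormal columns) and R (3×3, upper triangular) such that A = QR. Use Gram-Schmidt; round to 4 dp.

c_1 = (0, -1, 1); ‖c_1‖ = 1.4142, so e_1 = (0.0000, -0.7071, 0.7071).
e_1·c_2 = 0.0000·(-2) + (-0.7071)·3 + 0.7071·(-4) = -4.9497.
u_2 = c_2 + 4.9497·e_1 = (-2.0000, -0.5000, -0.5000).
‖u_2‖ = 2.1213, so e_2 = (-0.9428, -0.2357, -0.2357).
e_1·c_3 = 0.0000·1 + (-0.7071)·3 + 0.7071·(-4) = -4.9497; e_2·c_3 = (-0.9428)·1 + (-0.2357)·3 + (-0.2357)·(-4) = -0.7071.
u_3 = c_3 + 4.9497·e_1 + 0.7071·e_2 = (0.3333, -0.6667, -0.6667).
‖u_3‖ = 1.0000, so e_3 = (0.3333, -0.6667, -0.6667).

Q = [[0.0000, -0.9428, 0.3333], [-0.7071, -0.2357, -0.6667], [0.7071, -0.2357, -0.6667]], R = [[1.4142, -4.9497, -4.9497], [0.0000, 2.1213, -0.7071], [0.0000, 0.0000, 1.0000]]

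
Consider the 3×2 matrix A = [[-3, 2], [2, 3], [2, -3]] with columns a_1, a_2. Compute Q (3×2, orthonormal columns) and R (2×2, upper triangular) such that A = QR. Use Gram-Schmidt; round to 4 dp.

Q = [[-0.7276, 0.2111], [0.4851, 0.8311], [0.4851, -0.5145]], R = [[4.1231, -1.4552], [0.0000, 4.4590]]

a_1 = (-3, 2, 2); ‖a_1‖ = 4.1231, so q_1 = (-0.7276, 0.4851, 0.4851).
q_1·a_2 = (-0.7276)·2 + 0.4851·3 + 0.4851·(-3) = -1.4552.
u_2 = a_2 + 1.4552·q_1 = (0.9412, 3.7059, -2.2941).
‖u_2‖ = 4.4590, so q_2 = (0.2111, 0.8311, -0.5145).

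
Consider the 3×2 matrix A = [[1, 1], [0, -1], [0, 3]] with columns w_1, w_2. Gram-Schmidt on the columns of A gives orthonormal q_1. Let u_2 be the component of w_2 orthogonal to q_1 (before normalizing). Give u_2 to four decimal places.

u_2 = (0.0000, -1.0000, 3.0000)

w_1 = (1, 0, 0); ‖w_1‖ = 1.0000, so q_1 = (1.0000, 0.0000, 0.0000).
q_1·w_2 = 1.0000·1 + 0.0000·(-1) + 0.0000·3 = 1.0000.
u_2 = w_2 − 1.0000·q_1 = (0.0000, -1.0000, 3.0000).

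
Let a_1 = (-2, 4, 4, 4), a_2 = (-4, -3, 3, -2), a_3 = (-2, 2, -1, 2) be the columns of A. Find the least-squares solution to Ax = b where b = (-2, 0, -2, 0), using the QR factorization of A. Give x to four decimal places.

a_1 = (-2, 4, 4, 4); ‖a_1‖ = 7.2111, so q_1 = (-0.2774, 0.5547, 0.5547, 0.5547).
q_1·a_2 = (-0.2774)·(-4) + 0.5547·(-3) + 0.5547·3 + 0.5547·(-2) = 0.0000.
u_2 = a_2 + 0.0000·q_1 = (-4.0000, -3.0000, 3.0000, -2.0000).
‖u_2‖ = 6.1644, so q_2 = (-0.6489, -0.4867, 0.4867, -0.3244).
q_1·a_3 = (-0.2774)·(-2) + 0.5547·2 + 0.5547·(-1) + 0.5547·2 = 2.2188; q_2·a_3 = (-0.6489)·(-2) + (-0.4867)·2 + 0.4867·(-1) + (-0.3244)·2 = -0.8111.
u_3 = a_3 − 2.2188·q_1 + 0.8111·q_2 = (-1.9109, 0.3745, -1.8360, 0.5061).
‖u_3‖ = 2.7238, so q_3 = (-0.7016, 0.1375, -0.6741, 0.1858).
Qᵀb = (-0.5547, 0.3244, 2.7513).
Back-substitute: x_3 = 2.7513/2.7238 = 1.0101.
x_2 = (0.3244 + 0.8111·1.0101)/6.1644 = 0.1855.
x_1 = (-0.5547 + 0.0000·0.1855 − 2.2188·1.0101)/7.2111 = -0.3877.

x = (-0.3877, 0.1855, 1.0101)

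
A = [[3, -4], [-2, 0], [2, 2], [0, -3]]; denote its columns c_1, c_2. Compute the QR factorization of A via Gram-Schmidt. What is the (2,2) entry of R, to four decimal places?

c_1 = (3, -2, 2, 0); ‖c_1‖ = 4.1231, so q_1 = (0.7276, -0.4851, 0.4851, 0.0000).
q_1·c_2 = 0.7276·(-4) + (-0.4851)·0 + 0.4851·2 + 0.0000·(-3) = -1.9403.
u_2 = c_2 + 1.9403·q_1 = (-2.5882, -0.9412, 2.9412, -3.0000).
r_{22} = ‖u_2‖ = 5.0235.

r_{22} = 5.0235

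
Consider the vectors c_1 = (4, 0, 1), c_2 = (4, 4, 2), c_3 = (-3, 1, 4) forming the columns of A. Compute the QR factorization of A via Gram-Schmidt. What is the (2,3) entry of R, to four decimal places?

c_1 = (4, 0, 1); ‖c_1‖ = 4.1231, so e_1 = (0.9701, 0.0000, 0.2425).
e_1·c_2 = 0.9701·4 + 0.0000·4 + 0.2425·2 = 4.3656.
u_2 = c_2 − 4.3656·e_1 = (-0.2353, 4.0000, 0.9412).
‖u_2‖ = 4.1160, so e_2 = (-0.0572, 0.9718, 0.2287).
r_{23} = e_2·c_3 = 2.0580.

r_{23} = 2.0580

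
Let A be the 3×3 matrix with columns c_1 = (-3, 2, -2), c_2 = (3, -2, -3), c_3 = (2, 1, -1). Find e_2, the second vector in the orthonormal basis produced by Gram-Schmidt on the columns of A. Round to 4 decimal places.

c_1 = (-3, 2, -2); ‖c_1‖ = 4.1231, so e_1 = (-0.7276, 0.4851, -0.4851).
e_1·c_2 = (-0.7276)·3 + 0.4851·(-2) + (-0.4851)·(-3) = -1.6977.
u_2 = c_2 + 1.6977·e_1 = (1.7647, -1.1765, -3.8235).
‖u_2‖ = 4.3724, so e_2 = (0.4036, -0.2691, -0.8745).

e_2 = (0.4036, -0.2691, -0.8745)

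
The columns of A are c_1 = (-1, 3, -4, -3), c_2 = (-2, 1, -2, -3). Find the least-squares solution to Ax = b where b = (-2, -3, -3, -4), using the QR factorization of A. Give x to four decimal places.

x = (-0.7671, 1.9932)

c_1 = (-1, 3, -4, -3); ‖c_1‖ = 5.9161, so e_1 = (-0.1690, 0.5071, -0.6761, -0.5071).
e_1·c_2 = (-0.1690)·(-2) + 0.5071·1 + (-0.6761)·(-2) + (-0.5071)·(-3) = 3.7187.
u_2 = c_2 − 3.7187·e_1 = (-1.3714, -0.8857, 0.5143, -1.1143).
‖u_2‖ = 2.0424, so e_2 = (-0.6715, -0.4337, 0.2518, -0.5456).
Qᵀb = (2.8735, 4.0708).
Back-substitute: x_2 = 4.0708/2.0424 = 1.9932.
x_1 = (2.8735 − 3.7187·1.9932)/5.9161 = -0.7671.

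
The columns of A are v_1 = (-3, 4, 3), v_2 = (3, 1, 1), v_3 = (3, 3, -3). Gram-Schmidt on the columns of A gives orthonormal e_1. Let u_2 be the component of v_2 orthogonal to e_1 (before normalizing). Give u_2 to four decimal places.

u_2 = (2.8235, 1.2353, 1.1765)

v_1 = (-3, 4, 3); ‖v_1‖ = 5.8310, so e_1 = (-0.5145, 0.6860, 0.5145).
e_1·v_2 = (-0.5145)·3 + 0.6860·1 + 0.5145·1 = -0.3430.
u_2 = v_2 + 0.3430·e_1 = (2.8235, 1.2353, 1.1765).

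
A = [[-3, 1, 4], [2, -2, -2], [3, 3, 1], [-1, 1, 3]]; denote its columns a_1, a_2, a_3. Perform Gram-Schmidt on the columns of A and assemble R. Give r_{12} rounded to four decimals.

a_1 = (-3, 2, 3, -1); ‖a_1‖ = 4.7958, so e_1 = (-0.6255, 0.4170, 0.6255, -0.2085).
r_{12} = e_1·a_2 = 0.2085.

r_{12} = 0.2085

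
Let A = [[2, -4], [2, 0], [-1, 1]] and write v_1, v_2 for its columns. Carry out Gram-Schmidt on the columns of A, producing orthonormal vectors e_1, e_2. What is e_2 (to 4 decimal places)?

e_2 = (-0.7071, 0.7071, 0.0000)

v_1 = (2, 2, -1); ‖v_1‖ = 3.0000, so e_1 = (0.6667, 0.6667, -0.3333).
e_1·v_2 = 0.6667·(-4) + 0.6667·0 + (-0.3333)·1 = -3.0000.
u_2 = v_2 + 3.0000·e_1 = (-2.0000, 2.0000, 0.0000).
‖u_2‖ = 2.8284, so e_2 = (-0.7071, 0.7071, 0.0000).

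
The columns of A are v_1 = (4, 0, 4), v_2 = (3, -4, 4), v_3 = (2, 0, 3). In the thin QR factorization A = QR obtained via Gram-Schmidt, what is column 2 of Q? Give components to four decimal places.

v_1 = (4, 0, 4); ‖v_1‖ = 5.6569, so q_1 = (0.7071, 0.0000, 0.7071).
q_1·v_2 = 0.7071·3 + 0.0000·(-4) + 0.7071·4 = 4.9497.
u_2 = v_2 − 4.9497·q_1 = (-0.5000, -4.0000, 0.5000).
‖u_2‖ = 4.0620, so q_2 = (-0.1231, -0.9847, 0.1231).

q_2 = (-0.1231, -0.9847, 0.1231)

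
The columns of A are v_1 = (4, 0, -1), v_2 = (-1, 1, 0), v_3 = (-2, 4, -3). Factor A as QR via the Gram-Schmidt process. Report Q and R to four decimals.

Q = [[0.9701, -0.0572, -0.2357], [0.0000, 0.9718, -0.2357], [-0.2425, -0.2287, -0.9428]], R = [[4.1231, -0.9701, -1.2127], [0.0000, 1.0290, 4.6876], [0.0000, 0.0000, 2.3570]]

e_1 = v_1/‖v_1‖ = (4, 0, -1)/4.1231 = (0.9701, 0.0000, -0.2425).
r_{12} = e_1·v_2 = -0.9701.
u_2 = v_2 + 0.9701·e_1 = (-0.0588, 1.0000, -0.2353).
‖u_2‖ = 1.0290, so e_2 = (-0.0572, 0.9718, -0.2287).
r_{13} = e_1·v_3 = -1.2127; r_{23} = e_2·v_3 = 4.6876.
u_3 = v_3 + 1.2127·e_1 − 4.6876·e_2 = (-0.5556, -0.5556, -2.2222).
‖u_3‖ = 2.3570, so e_3 = (-0.2357, -0.2357, -0.9428).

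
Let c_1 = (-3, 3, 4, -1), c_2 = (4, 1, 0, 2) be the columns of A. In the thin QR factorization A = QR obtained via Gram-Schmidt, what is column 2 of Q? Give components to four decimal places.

q_2 = (0.7299, 0.4639, 0.3001, 0.4025)

c_1 = (-3, 3, 4, -1); ‖c_1‖ = 5.9161, so q_1 = (-0.5071, 0.5071, 0.6761, -0.1690).
q_1·c_2 = (-0.5071)·4 + 0.5071·1 + 0.6761·0 + (-0.1690)·2 = -1.8593.
u_2 = c_2 + 1.8593·q_1 = (3.0571, 1.9429, 1.2571, 1.6857).
‖u_2‖ = 4.1884, so q_2 = (0.7299, 0.4639, 0.3001, 0.4025).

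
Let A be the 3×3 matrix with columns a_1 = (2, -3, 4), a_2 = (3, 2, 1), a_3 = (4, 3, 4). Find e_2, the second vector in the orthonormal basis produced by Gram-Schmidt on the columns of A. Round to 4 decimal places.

e_2 = (0.7428, 0.6582, 0.1222)

a_1 = (2, -3, 4); ‖a_1‖ = 5.3852, so e_1 = (0.3714, -0.5571, 0.7428).
e_1·a_2 = 0.3714·3 + (-0.5571)·2 + 0.7428·1 = 0.7428.
u_2 = a_2 − 0.7428·e_1 = (2.7241, 2.4138, 0.4483).
‖u_2‖ = 3.6672, so e_2 = (0.7428, 0.6582, 0.1222).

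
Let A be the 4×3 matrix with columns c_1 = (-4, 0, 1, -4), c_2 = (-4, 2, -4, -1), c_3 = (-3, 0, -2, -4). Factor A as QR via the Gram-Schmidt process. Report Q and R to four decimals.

Q = [[-0.6963, -0.3811, 0.4728], [0.0000, 0.3698, -0.3860], [0.1741, -0.8294, -0.5154], [-0.6963, 0.1737, -0.6016]], R = [[5.7446, 2.7852, 4.5260], [0.0000, 5.4076, 2.1070], [0.0000, 0.0000, 2.0188]]

c_1 = (-4, 0, 1, -4); ‖c_1‖ = 5.7446, so q_1 = (-0.6963, 0.0000, 0.1741, -0.6963).
q_1·c_2 = (-0.6963)·(-4) + 0.0000·2 + 0.1741·(-4) + (-0.6963)·(-1) = 2.7852.
u_2 = c_2 − 2.7852·q_1 = (-2.0606, 2.0000, -4.4848, 0.9394).
‖u_2‖ = 5.4076, so q_2 = (-0.3811, 0.3698, -0.8294, 0.1737).
q_1·c_3 = (-0.6963)·(-3) + 0.0000·0 + 0.1741·(-2) + (-0.6963)·(-4) = 4.5260; q_2·c_3 = (-0.3811)·(-3) + 0.3698·0 + (-0.8294)·(-2) + 0.1737·(-4) = 2.1070.
u_3 = c_3 − 4.5260·q_1 − 2.1070·q_2 = (0.9544, -0.7793, -1.0404, -1.2145).
‖u_3‖ = 2.0188, so q_3 = (0.4728, -0.3860, -0.5154, -0.6016).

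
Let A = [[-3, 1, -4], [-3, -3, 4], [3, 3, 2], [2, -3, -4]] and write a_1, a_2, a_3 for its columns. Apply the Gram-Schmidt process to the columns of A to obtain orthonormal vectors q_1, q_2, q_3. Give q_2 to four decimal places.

a_1 = (-3, -3, 3, 2); ‖a_1‖ = 5.5678, so q_1 = (-0.5388, -0.5388, 0.5388, 0.3592).
q_1·a_2 = (-0.5388)·1 + (-0.5388)·(-3) + 0.5388·3 + 0.3592·(-3) = 1.6164.
u_2 = a_2 − 1.6164·q_1 = (1.8710, -2.1290, 2.1290, -3.5806).
‖u_2‖ = 5.0386, so q_2 = (0.3713, -0.4225, 0.4225, -0.7106).

q_2 = (0.3713, -0.4225, 0.4225, -0.7106)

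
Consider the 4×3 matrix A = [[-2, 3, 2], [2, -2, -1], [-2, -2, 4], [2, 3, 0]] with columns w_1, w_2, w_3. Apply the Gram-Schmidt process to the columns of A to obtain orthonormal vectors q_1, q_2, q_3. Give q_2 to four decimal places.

q_2 = (0.5883, -0.3922, -0.3922, 0.5883)

q_1 = w_1/‖w_1‖ = (-2, 2, -2, 2)/4.0000 = (-0.5000, 0.5000, -0.5000, 0.5000).
r_{12} = q_1·w_2 = 0.0000.
u_2 = w_2 + 0.0000·q_1 = (3.0000, -2.0000, -2.0000, 3.0000).
‖u_2‖ = 5.0990, so q_2 = (0.5883, -0.3922, -0.3922, 0.5883).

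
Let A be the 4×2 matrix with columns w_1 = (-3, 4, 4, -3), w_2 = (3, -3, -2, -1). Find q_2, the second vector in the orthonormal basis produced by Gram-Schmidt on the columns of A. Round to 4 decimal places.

q_2 = (0.4677, -0.2988, 0.0260, -0.8314)

q_1 = w_1/‖w_1‖ = (-3, 4, 4, -3)/7.0711 = (-0.4243, 0.5657, 0.5657, -0.4243).
r_{12} = q_1·w_2 = -3.6770.
u_2 = w_2 + 3.6770·q_1 = (1.4400, -0.9200, 0.0800, -2.5600).
‖u_2‖ = 3.0790, so q_2 = (0.4677, -0.2988, 0.0260, -0.8314).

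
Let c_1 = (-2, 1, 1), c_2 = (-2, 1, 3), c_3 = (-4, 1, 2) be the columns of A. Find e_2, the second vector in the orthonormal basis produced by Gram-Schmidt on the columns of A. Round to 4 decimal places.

e_1 = c_1/‖c_1‖ = (-2, 1, 1)/2.4495 = (-0.8165, 0.4082, 0.4082).
r_{12} = e_1·c_2 = 3.2660.
u_2 = c_2 − 3.2660·e_1 = (0.6667, -0.3333, 1.6667).
‖u_2‖ = 1.8257, so e_2 = (0.3651, -0.1826, 0.9129).

e_2 = (0.3651, -0.1826, 0.9129)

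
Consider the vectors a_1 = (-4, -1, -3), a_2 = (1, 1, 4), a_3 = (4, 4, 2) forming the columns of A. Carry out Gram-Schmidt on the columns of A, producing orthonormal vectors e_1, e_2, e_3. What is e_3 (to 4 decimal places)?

e_1 = a_1/‖a_1‖ = (-4, -1, -3)/5.0990 = (-0.7845, -0.1961, -0.5883).
r_{12} = e_1·a_2 = -3.3340.
u_2 = a_2 + 3.3340·e_1 = (-1.6154, 0.3462, 2.0385).
‖u_2‖ = 2.6239, so e_2 = (-0.6157, 0.1319, 0.7769).
r_{13} = e_1·a_3 = -5.0990; r_{23} = e_2·a_3 = -0.3811.
u_3 = a_3 + 5.0990·e_1 + 0.3811·e_2 = (-0.2346, 3.0503, -0.7039).
‖u_3‖ = 3.1392, so e_3 = (-0.0747, 0.9717, -0.2242).

e_3 = (-0.0747, 0.9717, -0.2242)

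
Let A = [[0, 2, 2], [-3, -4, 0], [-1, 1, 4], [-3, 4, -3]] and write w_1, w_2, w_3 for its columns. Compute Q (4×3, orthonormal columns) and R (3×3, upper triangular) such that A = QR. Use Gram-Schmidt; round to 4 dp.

Q = [[0.0000, 0.3290, 0.4214], [-0.6882, -0.6840, 0.0706], [-0.2294, 0.1559, 0.8342], [-0.6882, 0.6321, -0.3487]], R = [[4.3589, -0.2294, 1.1471], [0.0000, 6.0784, -0.6148], [0.0000, 0.0000, 5.2255]]

w_1 = (0, -3, -1, -3); ‖w_1‖ = 4.3589, so e_1 = (0.0000, -0.6882, -0.2294, -0.6882).
e_1·w_2 = 0.0000·2 + (-0.6882)·(-4) + (-0.2294)·1 + (-0.6882)·4 = -0.2294.
u_2 = w_2 + 0.2294·e_1 = (2.0000, -4.1579, 0.9474, 3.8421).
‖u_2‖ = 6.0784, so e_2 = (0.3290, -0.6840, 0.1559, 0.6321).
e_1·w_3 = 0.0000·2 + (-0.6882)·0 + (-0.2294)·4 + (-0.6882)·(-3) = 1.1471; e_2·w_3 = 0.3290·2 + (-0.6840)·0 + 0.1559·4 + 0.6321·(-3) = -0.6148.
u_3 = w_3 − 1.1471·e_1 + 0.6148·e_2 = (2.2023, 0.3689, 4.3590, -1.8219).
‖u_3‖ = 5.2255, so e_3 = (0.4214, 0.0706, 0.8342, -0.3487).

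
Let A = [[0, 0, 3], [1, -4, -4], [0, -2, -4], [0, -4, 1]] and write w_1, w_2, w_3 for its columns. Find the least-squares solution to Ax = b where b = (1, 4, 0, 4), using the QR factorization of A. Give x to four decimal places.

w_1 = (0, 1, 0, 0); ‖w_1‖ = 1.0000, so e_1 = (0.0000, 1.0000, 0.0000, 0.0000).
e_1·w_2 = 0.0000·0 + 1.0000·(-4) + 0.0000·(-2) + 0.0000·(-4) = -4.0000.
u_2 = w_2 + 4.0000·e_1 = (0.0000, 0.0000, -2.0000, -4.0000).
‖u_2‖ = 4.4721, so e_2 = (0.0000, 0.0000, -0.4472, -0.8944).
e_1·w_3 = 0.0000·3 + 1.0000·(-4) + 0.0000·(-4) + 0.0000·1 = -4.0000; e_2·w_3 = 0.0000·3 + 0.0000·(-4) + (-0.4472)·(-4) + (-0.8944)·1 = 0.8944.
u_3 = w_3 + 4.0000·e_1 − 0.8944·e_2 = (3.0000, 0.0000, -3.6000, 1.8000).
‖u_3‖ = 5.0200, so e_3 = (0.5976, 0.0000, -0.7171, 0.3586).
Qᵀb = (4.0000, -3.5777, 2.0319).
Back-substitute: x_3 = 2.0319/5.0200 = 0.4048.
x_2 = (-3.5777 − 0.8944·0.4048)/4.4721 = -0.8810.
x_1 = (4.0000 + 4.0000·(-0.8810) + 4.0000·0.4048)/1.0000 = 2.0952.

x = (2.0952, -0.8810, 0.4048)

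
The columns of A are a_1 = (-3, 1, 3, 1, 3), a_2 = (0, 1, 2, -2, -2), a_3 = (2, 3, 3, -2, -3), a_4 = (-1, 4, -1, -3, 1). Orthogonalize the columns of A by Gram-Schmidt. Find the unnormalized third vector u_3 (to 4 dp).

u_3 = (1.6330, 1.6702, 0.4628, 1.0266, 0.2713)

a_1 = (-3, 1, 3, 1, 3); ‖a_1‖ = 5.3852, so e_1 = (-0.5571, 0.1857, 0.5571, 0.1857, 0.5571).
e_1·a_2 = (-0.5571)·0 + 0.1857·1 + 0.5571·2 + 0.1857·(-2) + 0.5571·(-2) = -0.1857.
u_2 = a_2 + 0.1857·e_1 = (-0.1034, 1.0345, 2.1034, -1.9655, -1.8966).
‖u_2‖ = 3.6008, so e_2 = (-0.0287, 0.2873, 0.5842, -0.5459, -0.5267).
e_1·a_3 = (-0.5571)·2 + 0.1857·3 + 0.5571·3 + 0.1857·(-2) + 0.5571·(-3) = -0.9285; e_2·a_3 = (-0.0287)·2 + 0.2873·3 + 0.5842·3 + (-0.5459)·(-2) + (-0.5267)·(-3) = 5.2288.
u_3 = a_3 + 0.9285·e_1 − 5.2288·e_2 = (1.6330, 1.6702, 0.4628, 1.0266, 0.2713).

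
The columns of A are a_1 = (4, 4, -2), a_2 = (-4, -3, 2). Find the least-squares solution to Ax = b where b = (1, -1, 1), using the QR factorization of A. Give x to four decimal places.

e_1 = a_1/‖a_1‖ = (4, 4, -2)/6.0000 = (0.6667, 0.6667, -0.3333).
r_{12} = e_1·a_2 = -5.3333.
u_2 = a_2 + 5.3333·e_1 = (-0.4444, 0.5556, 0.2222).
‖u_2‖ = 0.7454, so e_2 = (-0.5963, 0.7454, 0.2981).
Qᵀb = (-0.3333, -1.0435).
Back-substitute: x_2 = -1.0435/0.7454 = -1.4000.
x_1 = (-0.3333 + 5.3333·(-1.4000))/6.0000 = -1.3000.

x = (-1.3000, -1.4000)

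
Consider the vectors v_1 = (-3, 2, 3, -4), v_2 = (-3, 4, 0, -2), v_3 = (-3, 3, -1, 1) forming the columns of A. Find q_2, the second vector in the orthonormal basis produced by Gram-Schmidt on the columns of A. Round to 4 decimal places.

q_1 = v_1/‖v_1‖ = (-3, 2, 3, -4)/6.1644 = (-0.4867, 0.3244, 0.4867, -0.6489).
r_{12} = q_1·v_2 = 4.0555.
u_2 = v_2 − 4.0555·q_1 = (-1.0263, 2.6842, -1.9737, 0.6316).
‖u_2‖ = 3.5430, so q_2 = (-0.2897, 0.7576, -0.5571, 0.1783).

q_2 = (-0.2897, 0.7576, -0.5571, 0.1783)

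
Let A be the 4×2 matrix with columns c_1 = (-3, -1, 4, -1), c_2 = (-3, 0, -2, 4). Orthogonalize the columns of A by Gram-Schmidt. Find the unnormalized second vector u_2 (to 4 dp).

u_2 = (-3.3333, -0.1111, -1.5556, 3.8889)

e_1 = c_1/‖c_1‖ = (-3, -1, 4, -1)/5.1962 = (-0.5774, -0.1925, 0.7698, -0.1925).
r_{12} = e_1·c_2 = -0.5774.
u_2 = c_2 + 0.5774·e_1 = (-3.3333, -0.1111, -1.5556, 3.8889).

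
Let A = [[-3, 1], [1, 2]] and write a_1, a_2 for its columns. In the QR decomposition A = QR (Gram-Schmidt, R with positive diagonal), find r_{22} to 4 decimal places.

r_{22} = 2.2136

a_1 = (-3, 1); ‖a_1‖ = 3.1623, so e_1 = (-0.9487, 0.3162).
e_1·a_2 = (-0.9487)·1 + 0.3162·2 = -0.3162.
u_2 = a_2 + 0.3162·e_1 = (0.7000, 2.1000).
r_{22} = ‖u_2‖ = 2.2136.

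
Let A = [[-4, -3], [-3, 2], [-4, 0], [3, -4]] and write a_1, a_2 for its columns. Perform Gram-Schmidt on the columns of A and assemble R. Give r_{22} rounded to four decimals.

a_1 = (-4, -3, -4, 3); ‖a_1‖ = 7.0711, so q_1 = (-0.5657, -0.4243, -0.5657, 0.4243).
q_1·a_2 = (-0.5657)·(-3) + (-0.4243)·2 + (-0.5657)·0 + 0.4243·(-4) = -0.8485.
u_2 = a_2 + 0.8485·q_1 = (-3.4800, 1.6400, -0.4800, -3.6400).
r_{22} = ‖u_2‖ = 5.3179.

r_{22} = 5.3179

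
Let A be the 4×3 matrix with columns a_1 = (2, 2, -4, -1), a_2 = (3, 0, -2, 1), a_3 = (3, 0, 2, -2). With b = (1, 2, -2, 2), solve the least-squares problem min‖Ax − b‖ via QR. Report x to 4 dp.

a_1 = (2, 2, -4, -1); ‖a_1‖ = 5.0000, so e_1 = (0.4000, 0.4000, -0.8000, -0.2000).
e_1·a_2 = 0.4000·3 + 0.4000·0 + (-0.8000)·(-2) + (-0.2000)·1 = 2.6000.
u_2 = a_2 − 2.6000·e_1 = (1.9600, -1.0400, 0.0800, 1.5200).
‖u_2‖ = 2.6907, so e_2 = (0.7284, -0.3865, 0.0297, 0.5649).
e_1·a_3 = 0.4000·3 + 0.4000·0 + (-0.8000)·2 + (-0.2000)·(-2) = 0.0000; e_2·a_3 = 0.7284·3 + (-0.3865)·0 + 0.0297·2 + 0.5649·(-2) = 1.1149.
u_3 = a_3 − 0.0000·e_1 − 1.1149·e_2 = (2.1878, 0.4309, 1.9669, -2.6298).
‖u_3‖ = 3.9695, so e_3 = (0.5512, 0.1086, 0.4955, -0.6625).
Qᵀb = (2.4000, 1.0257, -1.5477).
Back-substitute: x_3 = -1.5477/3.9695 = -0.3899.
x_2 = (1.0257 − 1.1149·(-0.3899))/2.6907 = 0.5428.
x_1 = (2.4000 − 2.6000·0.5428 − 0.0000·(-0.3899))/5.0000 = 0.1978.

x = (0.1978, 0.5428, -0.3899)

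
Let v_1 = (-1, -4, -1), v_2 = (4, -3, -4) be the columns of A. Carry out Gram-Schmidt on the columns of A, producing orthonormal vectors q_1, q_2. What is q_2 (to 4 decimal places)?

q_1 = v_1/‖v_1‖ = (-1, -4, -1)/4.2426 = (-0.2357, -0.9428, -0.2357).
r_{12} = q_1·v_2 = 2.8284.
u_2 = v_2 − 2.8284·q_1 = (4.6667, -0.3333, -3.3333).
‖u_2‖ = 5.7446, so q_2 = (0.8124, -0.0580, -0.5803).

q_2 = (0.8124, -0.0580, -0.5803)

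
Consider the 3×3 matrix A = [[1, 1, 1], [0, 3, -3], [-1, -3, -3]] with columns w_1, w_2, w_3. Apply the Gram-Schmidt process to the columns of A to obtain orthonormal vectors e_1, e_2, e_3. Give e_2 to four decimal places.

e_2 = (-0.3015, 0.9045, -0.3015)

w_1 = (1, 0, -1); ‖w_1‖ = 1.4142, so e_1 = (0.7071, 0.0000, -0.7071).
e_1·w_2 = 0.7071·1 + 0.0000·3 + (-0.7071)·(-3) = 2.8284.
u_2 = w_2 − 2.8284·e_1 = (-1.0000, 3.0000, -1.0000).
‖u_2‖ = 3.3166, so e_2 = (-0.3015, 0.9045, -0.3015).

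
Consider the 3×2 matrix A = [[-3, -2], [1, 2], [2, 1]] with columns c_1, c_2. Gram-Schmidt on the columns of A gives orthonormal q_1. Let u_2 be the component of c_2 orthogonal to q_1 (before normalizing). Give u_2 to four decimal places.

u_2 = (0.1429, 1.2857, -0.4286)

c_1 = (-3, 1, 2); ‖c_1‖ = 3.7417, so q_1 = (-0.8018, 0.2673, 0.5345).
q_1·c_2 = (-0.8018)·(-2) + 0.2673·2 + 0.5345·1 = 2.6726.
u_2 = c_2 − 2.6726·q_1 = (0.1429, 1.2857, -0.4286).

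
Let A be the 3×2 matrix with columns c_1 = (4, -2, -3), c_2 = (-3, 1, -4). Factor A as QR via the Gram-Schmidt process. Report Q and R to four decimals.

c_1 = (4, -2, -3); ‖c_1‖ = 5.3852, so q_1 = (0.7428, -0.3714, -0.5571).
q_1·c_2 = 0.7428·(-3) + (-0.3714)·1 + (-0.5571)·(-4) = -0.3714.
u_2 = c_2 + 0.3714·q_1 = (-2.7241, 0.8621, -4.2069).
‖u_2‖ = 5.0855, so q_2 = (-0.5357, 0.1695, -0.8272).

Q = [[0.7428, -0.5357], [-0.3714, 0.1695], [-0.5571, -0.8272]], R = [[5.3852, -0.3714], [0.0000, 5.0855]]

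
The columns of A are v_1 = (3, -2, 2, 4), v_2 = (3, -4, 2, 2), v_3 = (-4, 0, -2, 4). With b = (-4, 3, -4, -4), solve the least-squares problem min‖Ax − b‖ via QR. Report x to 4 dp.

x = (-1.0716, -0.2289, 0.1714)

v_1 = (3, -2, 2, 4); ‖v_1‖ = 5.7446, so e_1 = (0.5222, -0.3482, 0.3482, 0.6963).
e_1·v_2 = 0.5222·3 + (-0.3482)·(-4) + 0.3482·2 + 0.6963·2 = 5.0483.
u_2 = v_2 − 5.0483·e_1 = (0.3636, -2.2424, 0.2424, -1.5152).
‖u_2‖ = 2.7414, so e_2 = (0.1326, -0.8180, 0.0884, -0.5527).
e_1·v_3 = 0.5222·(-4) + (-0.3482)·0 + 0.3482·(-2) + 0.6963·4 = 0.0000; e_2·v_3 = 0.1326·(-4) + (-0.8180)·0 + 0.0884·(-2) + (-0.5527)·4 = -2.9182.
u_3 = v_3 + 0.0000·e_1 + 2.9182·e_2 = (-3.6129, -2.3871, -1.7419, 2.3871).
‖u_3‖ = 5.2425, so e_3 = (-0.6892, -0.4553, -0.3323, 0.4553).
Qᵀb = (-7.3113, -1.1275, 0.8984).
Back-substitute: x_3 = 0.8984/5.2425 = 0.1714.
x_2 = (-1.1275 + 2.9182·0.1714)/2.7414 = -0.2289.
x_1 = (-7.3113 − 5.0483·(-0.2289) + 0.0000·0.1714)/5.7446 = -1.0716.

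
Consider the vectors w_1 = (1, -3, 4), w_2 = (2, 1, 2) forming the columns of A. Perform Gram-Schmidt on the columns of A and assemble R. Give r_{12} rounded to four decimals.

r_{12} = 1.3728

e_1 = w_1/‖w_1‖ = (1, -3, 4)/5.0990 = (0.1961, -0.5883, 0.7845).
r_{12} = e_1·w_2 = 1.3728.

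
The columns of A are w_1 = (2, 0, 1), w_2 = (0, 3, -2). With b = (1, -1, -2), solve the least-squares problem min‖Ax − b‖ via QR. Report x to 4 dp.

x = (0.0328, 0.0820)

w_1 = (2, 0, 1); ‖w_1‖ = 2.2361, so e_1 = (0.8944, 0.0000, 0.4472).
e_1·w_2 = 0.8944·0 + 0.0000·3 + 0.4472·(-2) = -0.8944.
u_2 = w_2 + 0.8944·e_1 = (0.8000, 3.0000, -1.6000).
‖u_2‖ = 3.4928, so e_2 = (0.2290, 0.8589, -0.4581).
Qᵀb = (0.0000, 0.2863).
Back-substitute: x_2 = 0.2863/3.4928 = 0.0820.
x_1 = (0.0000 + 0.8944·0.0820)/2.2361 = 0.0328.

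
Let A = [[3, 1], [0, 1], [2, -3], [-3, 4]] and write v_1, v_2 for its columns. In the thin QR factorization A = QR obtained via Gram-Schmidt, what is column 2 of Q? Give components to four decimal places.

v_1 = (3, 0, 2, -3); ‖v_1‖ = 4.6904, so e_1 = (0.6396, 0.0000, 0.4264, -0.6396).
e_1·v_2 = 0.6396·1 + 0.0000·1 + 0.4264·(-3) + (-0.6396)·4 = -3.1980.
u_2 = v_2 + 3.1980·e_1 = (3.0455, 1.0000, -1.6364, 1.9545).
‖u_2‖ = 4.0955, so e_2 = (0.7436, 0.2442, -0.3996, 0.4772).

e_2 = (0.7436, 0.2442, -0.3996, 0.4772)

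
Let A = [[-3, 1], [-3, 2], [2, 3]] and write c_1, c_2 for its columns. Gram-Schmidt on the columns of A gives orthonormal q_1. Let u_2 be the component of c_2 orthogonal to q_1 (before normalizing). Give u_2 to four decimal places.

q_1 = c_1/‖c_1‖ = (-3, -3, 2)/4.6904 = (-0.6396, -0.6396, 0.4264).
r_{12} = q_1·c_2 = -0.6396.
u_2 = c_2 + 0.6396·q_1 = (0.5909, 1.5909, 3.2727).

u_2 = (0.5909, 1.5909, 3.2727)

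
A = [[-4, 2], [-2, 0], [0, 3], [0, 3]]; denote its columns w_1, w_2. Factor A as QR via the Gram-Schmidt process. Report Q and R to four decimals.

e_1 = w_1/‖w_1‖ = (-4, -2, 0, 0)/4.4721 = (-0.8944, -0.4472, 0.0000, 0.0000).
r_{12} = e_1·w_2 = -1.7889.
u_2 = w_2 + 1.7889·e_1 = (0.4000, -0.8000, 3.0000, 3.0000).
‖u_2‖ = 4.3359, so e_2 = (0.0923, -0.1845, 0.6919, 0.6919).

Q = [[-0.8944, 0.0923], [-0.4472, -0.1845], [0.0000, 0.6919], [0.0000, 0.6919]], R = [[4.4721, -1.7889], [0.0000, 4.3359]]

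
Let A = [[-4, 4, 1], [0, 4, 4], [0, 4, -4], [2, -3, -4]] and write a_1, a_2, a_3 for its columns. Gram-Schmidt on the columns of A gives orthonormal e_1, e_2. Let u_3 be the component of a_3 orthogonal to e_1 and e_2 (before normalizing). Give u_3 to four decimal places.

e_1 = a_1/‖a_1‖ = (-4, 0, 0, 2)/4.4721 = (-0.8944, 0.0000, 0.0000, 0.4472).
r_{12} = e_1·a_2 = -4.9193.
u_2 = a_2 + 4.9193·e_1 = (-0.4000, 4.0000, 4.0000, -0.8000).
‖u_2‖ = 5.7271, so e_2 = (-0.0698, 0.6984, 0.6984, -0.1397).
r_{13} = e_1·a_3 = -2.6833; r_{23} = e_2·a_3 = 0.4889.
u_3 = a_3 + 2.6833·e_1 − 0.4889·e_2 = (-1.3659, 3.6585, -4.3415, -2.7317).

u_3 = (-1.3659, 3.6585, -4.3415, -2.7317)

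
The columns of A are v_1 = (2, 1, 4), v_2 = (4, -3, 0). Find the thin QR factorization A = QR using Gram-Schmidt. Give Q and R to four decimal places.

Q = [[0.4364, 0.7222], [0.2182, -0.6636], [0.8729, -0.1952]], R = [[4.5826, 1.0911], [0.0000, 4.8795]]

v_1 = (2, 1, 4); ‖v_1‖ = 4.5826, so e_1 = (0.4364, 0.2182, 0.8729).
e_1·v_2 = 0.4364·4 + 0.2182·(-3) + 0.8729·0 = 1.0911.
u_2 = v_2 − 1.0911·e_1 = (3.5238, -3.2381, -0.9524).
‖u_2‖ = 4.8795, so e_2 = (0.7222, -0.6636, -0.1952).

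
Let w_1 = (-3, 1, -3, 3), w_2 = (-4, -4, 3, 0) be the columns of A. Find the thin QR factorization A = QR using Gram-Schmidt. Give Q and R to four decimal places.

Q = [[-0.5669, -0.6417], [0.1890, -0.6194], [-0.5669, 0.4520], [0.5669, 0.0167]], R = [[5.2915, -0.1890], [0.0000, 6.4003]]

w_1 = (-3, 1, -3, 3); ‖w_1‖ = 5.2915, so e_1 = (-0.5669, 0.1890, -0.5669, 0.5669).
e_1·w_2 = (-0.5669)·(-4) + 0.1890·(-4) + (-0.5669)·3 + 0.5669·0 = -0.1890.
u_2 = w_2 + 0.1890·e_1 = (-4.1071, -3.9643, 2.8929, 0.1071).
‖u_2‖ = 6.4003, so e_2 = (-0.6417, -0.6194, 0.4520, 0.0167).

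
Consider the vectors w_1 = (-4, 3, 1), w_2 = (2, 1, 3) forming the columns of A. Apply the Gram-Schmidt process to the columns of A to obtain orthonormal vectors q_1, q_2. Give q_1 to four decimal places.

w_1 = (-4, 3, 1); ‖w_1‖ = 5.0990, so q_1 = (-0.7845, 0.5883, 0.1961).

q_1 = (-0.7845, 0.5883, 0.1961)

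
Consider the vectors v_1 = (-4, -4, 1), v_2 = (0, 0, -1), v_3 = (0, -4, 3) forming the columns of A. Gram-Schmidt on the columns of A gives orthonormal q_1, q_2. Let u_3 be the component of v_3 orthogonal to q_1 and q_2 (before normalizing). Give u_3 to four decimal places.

u_3 = (2.0000, -2.0000, 0.0000)

v_1 = (-4, -4, 1); ‖v_1‖ = 5.7446, so q_1 = (-0.6963, -0.6963, 0.1741).
q_1·v_2 = (-0.6963)·0 + (-0.6963)·0 + 0.1741·(-1) = -0.1741.
u_2 = v_2 + 0.1741·q_1 = (-0.1212, -0.1212, -0.9697).
‖u_2‖ = 0.9847, so q_2 = (-0.1231, -0.1231, -0.9847).
q_1·v_3 = (-0.6963)·0 + (-0.6963)·(-4) + 0.1741·3 = 3.3075; q_2·v_3 = (-0.1231)·0 + (-0.1231)·(-4) + (-0.9847)·3 = -2.4618.
u_3 = v_3 − 3.3075·q_1 + 2.4618·q_2 = (2.0000, -2.0000, 0.0000).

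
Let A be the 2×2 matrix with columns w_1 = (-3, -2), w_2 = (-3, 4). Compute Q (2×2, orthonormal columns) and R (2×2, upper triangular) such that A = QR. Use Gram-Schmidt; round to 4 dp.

Q = [[-0.8321, -0.5547], [-0.5547, 0.8321]], R = [[3.6056, 0.2774], [0.0000, 4.9923]]

q_1 = w_1/‖w_1‖ = (-3, -2)/3.6056 = (-0.8321, -0.5547).
r_{12} = q_1·w_2 = 0.2774.
u_2 = w_2 − 0.2774·q_1 = (-2.7692, 4.1538).
‖u_2‖ = 4.9923, so q_2 = (-0.5547, 0.8321).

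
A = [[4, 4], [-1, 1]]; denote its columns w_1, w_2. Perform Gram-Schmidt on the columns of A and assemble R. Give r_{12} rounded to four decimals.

r_{12} = 3.6380

w_1 = (4, -1); ‖w_1‖ = 4.1231, so e_1 = (0.9701, -0.2425).
r_{12} = e_1·w_2 = 3.6380.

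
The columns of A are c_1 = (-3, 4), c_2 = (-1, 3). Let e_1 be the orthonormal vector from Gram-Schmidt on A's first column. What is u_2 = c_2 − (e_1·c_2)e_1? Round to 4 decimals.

u_2 = (0.8000, 0.6000)

c_1 = (-3, 4); ‖c_1‖ = 5.0000, so e_1 = (-0.6000, 0.8000).
e_1·c_2 = (-0.6000)·(-1) + 0.8000·3 = 3.0000.
u_2 = c_2 − 3.0000·e_1 = (0.8000, 0.6000).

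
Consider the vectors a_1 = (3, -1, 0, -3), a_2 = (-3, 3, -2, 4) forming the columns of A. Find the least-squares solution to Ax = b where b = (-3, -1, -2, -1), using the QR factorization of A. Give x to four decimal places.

x = (-0.3151, -0.0411)

a_1 = (3, -1, 0, -3); ‖a_1‖ = 4.3589, so q_1 = (0.6882, -0.2294, 0.0000, -0.6882).
q_1·a_2 = 0.6882·(-3) + (-0.2294)·3 + 0.0000·(-2) + (-0.6882)·4 = -5.5060.
u_2 = a_2 + 5.5060·q_1 = (0.7895, 1.7368, -2.0000, 0.2105).
‖u_2‖ = 2.7720, so q_2 = (0.2848, 0.6266, -0.7215, 0.0759).
Qᵀb = (-1.1471, -0.1139).
Back-substitute: x_2 = -0.1139/2.7720 = -0.0411.
x_1 = (-1.1471 + 5.5060·(-0.0411))/4.3589 = -0.3151.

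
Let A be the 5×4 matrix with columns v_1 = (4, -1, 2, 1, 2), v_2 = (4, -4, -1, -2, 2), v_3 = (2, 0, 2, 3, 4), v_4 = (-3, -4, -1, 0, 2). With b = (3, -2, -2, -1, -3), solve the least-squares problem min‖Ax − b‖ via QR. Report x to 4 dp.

q_1 = v_1/‖v_1‖ = (4, -1, 2, 1, 2)/5.0990 = (0.7845, -0.1961, 0.3922, 0.1961, 0.3922).
r_{12} = q_1·v_2 = 3.9223.
u_2 = v_2 − 3.9223·q_1 = (0.9231, -3.2308, -2.5385, -2.7692, 0.4615).
‖u_2‖ = 5.0612, so q_2 = (0.1824, -0.6383, -0.5016, -0.5472, 0.0912).
r_{13} = q_1·v_3 = 4.5107; r_{23} = q_2·v_3 = -1.9150.
u_3 = v_3 − 4.5107·q_1 + 1.9150·q_2 = (-1.1892, -0.3378, -0.7297, 1.0676, 2.4054).
‖u_3‖ = 2.9977, so q_3 = (-0.3967, -0.1127, -0.2434, 0.3561, 0.8024).
r_{14} = q_1·v_4 = -1.1767; r_{24} = q_2·v_4 = 2.6902; r_{34} = q_3·v_4 = 3.4891.
u_4 = v_4 + 1.1767·q_1 − 2.6902·q_2 − 3.4891·q_3 = (-1.1835, -2.1203, 1.6602, 0.4602, -0.5835).
‖u_4‖ = 3.0339, so q_4 = (-0.3901, -0.6989, 0.5472, 0.1517, -0.1923).
Qᵀb = (0.5883, 3.1005, -3.2412, -0.4416).
Back-substitute: x_4 = -0.4416/3.0339 = -0.1456.
x_3 = (-3.2412 − 3.4891·(-0.1456))/2.9977 = -0.9118.
x_2 = (3.1005 + 1.9150·(-0.9118) − 2.6902·(-0.1456))/5.0612 = 0.3450.
x_1 = (0.5883 − 3.9223·0.3450 − 4.5107·(-0.9118) + 1.1767·(-0.1456))/5.0990 = 0.6230.

x = (0.6230, 0.3450, -0.9118, -0.1456)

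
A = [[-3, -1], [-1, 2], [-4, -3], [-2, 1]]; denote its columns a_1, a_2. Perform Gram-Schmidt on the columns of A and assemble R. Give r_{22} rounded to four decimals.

a_1 = (-3, -1, -4, -2); ‖a_1‖ = 5.4772, so q_1 = (-0.5477, -0.1826, -0.7303, -0.3651).
q_1·a_2 = (-0.5477)·(-1) + (-0.1826)·2 + (-0.7303)·(-3) + (-0.3651)·1 = 2.0083.
u_2 = a_2 − 2.0083·q_1 = (0.1000, 2.3667, -1.5333, 1.7333).
r_{22} = ‖u_2‖ = 3.3116.

r_{22} = 3.3116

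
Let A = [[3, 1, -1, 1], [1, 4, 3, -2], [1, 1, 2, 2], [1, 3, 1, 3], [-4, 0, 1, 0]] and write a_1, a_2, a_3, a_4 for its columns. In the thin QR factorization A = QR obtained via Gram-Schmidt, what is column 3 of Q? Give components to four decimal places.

a_1 = (3, 1, 1, 1, -4); ‖a_1‖ = 5.2915, so q_1 = (0.5669, 0.1890, 0.1890, 0.1890, -0.7559).
q_1·a_2 = 0.5669·1 + 0.1890·4 + 0.1890·1 + 0.1890·3 + (-0.7559)·0 = 2.0788.
u_2 = a_2 − 2.0788·q_1 = (-0.1786, 3.6071, 0.6071, 2.6071, 1.5714).
‖u_2‖ = 4.7622, so q_2 = (-0.0375, 0.7575, 0.1275, 0.5475, 0.3300).
q_1·a_3 = 0.5669·(-1) + 0.1890·3 + 0.1890·2 + 0.1890·1 + (-0.7559)·1 = -0.1890; q_2·a_3 = (-0.0375)·(-1) + 0.7575·3 + 0.1275·2 + 0.5475·1 + 0.3300·1 = 3.4423.
u_3 = a_3 + 0.1890·q_1 − 3.4423·q_2 = (-0.7638, 0.4283, 1.5969, -0.8488, -0.2787).
‖u_3‖ = 2.0285, so q_3 = (-0.3765, 0.2112, 0.7872, -0.4184, -0.1374).

q_3 = (-0.3765, 0.2112, 0.7872, -0.4184, -0.1374)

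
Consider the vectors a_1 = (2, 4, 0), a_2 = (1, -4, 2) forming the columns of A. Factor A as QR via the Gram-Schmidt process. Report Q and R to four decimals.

Q = [[0.4472, 0.7171], [0.8944, -0.3586], [0.0000, 0.5976]], R = [[4.4721, -3.1305], [0.0000, 3.3466]]

e_1 = a_1/‖a_1‖ = (2, 4, 0)/4.4721 = (0.4472, 0.8944, 0.0000).
r_{12} = e_1·a_2 = -3.1305.
u_2 = a_2 + 3.1305·e_1 = (2.4000, -1.2000, 2.0000).
‖u_2‖ = 3.3466, so e_2 = (0.7171, -0.3586, 0.5976).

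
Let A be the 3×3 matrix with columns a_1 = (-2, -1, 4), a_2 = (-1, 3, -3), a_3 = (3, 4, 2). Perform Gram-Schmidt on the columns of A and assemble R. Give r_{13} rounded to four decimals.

r_{13} = -0.4364

a_1 = (-2, -1, 4); ‖a_1‖ = 4.5826, so e_1 = (-0.4364, -0.2182, 0.8729).
r_{13} = e_1·a_3 = -0.4364.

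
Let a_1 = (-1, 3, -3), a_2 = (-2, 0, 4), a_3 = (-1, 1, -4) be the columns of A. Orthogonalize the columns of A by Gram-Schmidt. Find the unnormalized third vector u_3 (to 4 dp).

u_3 = (-1.1143, -0.9286, -0.5571)

a_1 = (-1, 3, -3); ‖a_1‖ = 4.3589, so e_1 = (-0.2294, 0.6882, -0.6882).
e_1·a_2 = (-0.2294)·(-2) + 0.6882·0 + (-0.6882)·4 = -2.2942.
u_2 = a_2 + 2.2942·e_1 = (-2.5263, 1.5789, 2.4211).
‖u_2‖ = 3.8389, so e_2 = (-0.6581, 0.4113, 0.6307).
e_1·a_3 = (-0.2294)·(-1) + 0.6882·1 + (-0.6882)·(-4) = 3.6707; e_2·a_3 = (-0.6581)·(-1) + 0.4113·1 + 0.6307·(-4) = -1.4533.
u_3 = a_3 − 3.6707·e_1 + 1.4533·e_2 = (-1.1143, -0.9286, -0.5571).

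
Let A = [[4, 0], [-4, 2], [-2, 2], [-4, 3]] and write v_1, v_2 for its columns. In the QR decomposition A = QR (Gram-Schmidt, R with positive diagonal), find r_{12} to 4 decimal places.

r_{12} = -3.3282

q_1 = v_1/‖v_1‖ = (4, -4, -2, -4)/7.2111 = (0.5547, -0.5547, -0.2774, -0.5547).
r_{12} = q_1·v_2 = -3.3282.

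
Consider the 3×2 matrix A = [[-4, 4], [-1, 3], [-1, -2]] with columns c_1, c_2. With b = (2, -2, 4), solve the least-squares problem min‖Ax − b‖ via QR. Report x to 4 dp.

c_1 = (-4, -1, -1); ‖c_1‖ = 4.2426, so q_1 = (-0.9428, -0.2357, -0.2357).
q_1·c_2 = (-0.9428)·4 + (-0.2357)·3 + (-0.2357)·(-2) = -4.0069.
u_2 = c_2 + 4.0069·q_1 = (0.2222, 2.0556, -2.9444).
‖u_2‖ = 3.5978, so q_2 = (0.0618, 0.5713, -0.8184).
Qᵀb = (-2.3570, -4.2927).
Back-substitute: x_2 = -4.2927/3.5978 = -1.1931.
x_1 = (-2.3570 + 4.0069·(-1.1931))/4.2426 = -1.6824.

x = (-1.6824, -1.1931)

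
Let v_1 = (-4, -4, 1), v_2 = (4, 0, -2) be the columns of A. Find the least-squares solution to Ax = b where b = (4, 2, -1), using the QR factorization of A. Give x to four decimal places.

x = (-0.5238, 0.4286)

v_1 = (-4, -4, 1); ‖v_1‖ = 5.7446, so e_1 = (-0.6963, -0.6963, 0.1741).
e_1·v_2 = (-0.6963)·4 + (-0.6963)·0 + 0.1741·(-2) = -3.1334.
u_2 = v_2 + 3.1334·e_1 = (1.8182, -2.1818, -1.4545).
‖u_2‖ = 3.1909, so e_2 = (0.5698, -0.6838, -0.4558).
Qᵀb = (-4.3519, 1.3675).
Back-substitute: x_2 = 1.3675/3.1909 = 0.4286.
x_1 = (-4.3519 + 3.1334·0.4286)/5.7446 = -0.5238.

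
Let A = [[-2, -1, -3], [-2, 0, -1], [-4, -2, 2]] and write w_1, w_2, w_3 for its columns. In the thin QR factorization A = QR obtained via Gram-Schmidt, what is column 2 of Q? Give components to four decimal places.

w_1 = (-2, -2, -4); ‖w_1‖ = 4.8990, so q_1 = (-0.4082, -0.4082, -0.8165).
q_1·w_2 = (-0.4082)·(-1) + (-0.4082)·0 + (-0.8165)·(-2) = 2.0412.
u_2 = w_2 − 2.0412·q_1 = (-0.1667, 0.8333, -0.3333).
‖u_2‖ = 0.9129, so q_2 = (-0.1826, 0.9129, -0.3651).

q_2 = (-0.1826, 0.9129, -0.3651)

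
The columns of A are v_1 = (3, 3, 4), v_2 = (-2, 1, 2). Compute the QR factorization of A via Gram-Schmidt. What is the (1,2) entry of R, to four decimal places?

v_1 = (3, 3, 4); ‖v_1‖ = 5.8310, so e_1 = (0.5145, 0.5145, 0.6860).
r_{12} = e_1·v_2 = 0.8575.

r_{12} = 0.8575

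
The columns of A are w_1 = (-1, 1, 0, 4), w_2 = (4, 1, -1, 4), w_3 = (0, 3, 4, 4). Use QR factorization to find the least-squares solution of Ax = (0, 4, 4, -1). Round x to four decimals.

q_1 = w_1/‖w_1‖ = (-1, 1, 0, 4)/4.2426 = (-0.2357, 0.2357, 0.0000, 0.9428).
r_{12} = q_1·w_2 = 3.0641.
u_2 = w_2 − 3.0641·q_1 = (4.7222, 0.2778, -1.0000, 1.1111).
‖u_2‖ = 4.9610, so q_2 = (0.9519, 0.0560, -0.2016, 0.2240).
r_{13} = q_1·w_3 = 4.4783; r_{23} = q_2·w_3 = 0.2576.
u_3 = w_3 − 4.4783·q_1 − 0.2576·q_2 = (0.8104, 1.9300, 4.0519, -0.2799).
‖u_3‖ = 4.5693, so q_3 = (0.1774, 0.4224, 0.8868, -0.0613).
Qᵀb = (0.0000, -0.8063, 5.2979).
Back-substitute: x_3 = 5.2979/4.5693 = 1.1595.
x_2 = (-0.8063 − 0.2576·1.1595)/4.9610 = -0.2227.
x_1 = (0.0000 − 3.0641·(-0.2227) − 4.4783·1.1595)/4.2426 = -1.0630.

x = (-1.0630, -0.2227, 1.1595)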